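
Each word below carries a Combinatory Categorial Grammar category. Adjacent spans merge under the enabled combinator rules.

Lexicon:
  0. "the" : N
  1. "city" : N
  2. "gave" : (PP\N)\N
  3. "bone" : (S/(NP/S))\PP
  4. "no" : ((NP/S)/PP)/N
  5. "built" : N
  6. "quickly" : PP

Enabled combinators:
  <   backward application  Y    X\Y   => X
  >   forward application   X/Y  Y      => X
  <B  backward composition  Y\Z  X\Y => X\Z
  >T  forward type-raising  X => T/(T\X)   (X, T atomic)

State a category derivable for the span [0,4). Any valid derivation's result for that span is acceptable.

S/(NP/S)

[0,7] S   >
  [0,4] S/(NP/S)   <
    [0,3] PP   <
      [0,1] "the" : N
      [1,3] PP\N   <
        [1,2] "city" : N
        [2,3] "gave" : (PP\N)\N
    [3,4] "bone" : (S/(NP/S))\PP
  [4,7] NP/S   >
    [4,6] (NP/S)/PP   >
      [4,5] "no" : ((NP/S)/PP)/N
      [5,6] "built" : N
    [6,7] "quickly" : PP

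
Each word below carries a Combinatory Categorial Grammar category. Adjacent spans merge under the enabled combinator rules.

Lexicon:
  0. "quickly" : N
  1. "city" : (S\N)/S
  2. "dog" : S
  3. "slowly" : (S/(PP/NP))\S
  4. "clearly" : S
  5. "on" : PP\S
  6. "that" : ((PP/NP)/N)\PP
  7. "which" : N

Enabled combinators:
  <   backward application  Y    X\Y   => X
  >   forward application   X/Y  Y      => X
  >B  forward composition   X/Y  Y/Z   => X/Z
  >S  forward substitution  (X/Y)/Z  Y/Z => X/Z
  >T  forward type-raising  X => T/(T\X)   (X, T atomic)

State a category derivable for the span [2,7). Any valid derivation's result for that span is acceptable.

[0,8] S   >
  [0,1] S/(S\N)   >T
    [0,1] "quickly" : N
  [1,8] S\N   >
    [1,2] "city" : (S\N)/S
    [2,8] S   >
      [2,7] S/N   >B
        [2,4] S/(PP/NP)   <
          [2,3] "dog" : S
          [3,4] "slowly" : (S/(PP/NP))\S
        [4,7] (PP/NP)/N   <
          [4,6] PP   <
            [4,5] "clearly" : S
            [5,6] "on" : PP\S
          [6,7] "that" : ((PP/NP)/N)\PP
      [7,8] "which" : N

S/N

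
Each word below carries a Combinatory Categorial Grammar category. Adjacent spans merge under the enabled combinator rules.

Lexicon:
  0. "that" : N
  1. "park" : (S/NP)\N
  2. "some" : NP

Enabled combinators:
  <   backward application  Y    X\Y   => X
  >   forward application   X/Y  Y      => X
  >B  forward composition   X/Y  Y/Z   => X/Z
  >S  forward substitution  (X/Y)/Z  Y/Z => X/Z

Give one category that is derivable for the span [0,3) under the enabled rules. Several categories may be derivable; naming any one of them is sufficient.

S

[0,3] S   >
  [0,2] S/NP   <
    [0,1] "that" : N
    [1,2] "park" : (S/NP)\N
  [2,3] "some" : NP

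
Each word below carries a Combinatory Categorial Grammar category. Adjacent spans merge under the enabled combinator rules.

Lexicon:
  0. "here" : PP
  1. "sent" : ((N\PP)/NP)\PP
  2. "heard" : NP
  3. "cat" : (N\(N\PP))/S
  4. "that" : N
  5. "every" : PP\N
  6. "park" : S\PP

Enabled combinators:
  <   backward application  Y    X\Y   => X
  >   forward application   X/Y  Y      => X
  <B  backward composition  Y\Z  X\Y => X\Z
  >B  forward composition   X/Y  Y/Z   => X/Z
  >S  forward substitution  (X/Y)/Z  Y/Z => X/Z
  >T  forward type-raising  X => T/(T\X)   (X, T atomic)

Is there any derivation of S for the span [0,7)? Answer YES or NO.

PP ((N\PP)/NP)\PP NP (N\(N\PP))/S N PP\N S\PP
CKY chart[0,7] = {N, N/(N\N), NP/(NP\N), PP/(PP\N), S/(S\N)}; S ∉ chart

NO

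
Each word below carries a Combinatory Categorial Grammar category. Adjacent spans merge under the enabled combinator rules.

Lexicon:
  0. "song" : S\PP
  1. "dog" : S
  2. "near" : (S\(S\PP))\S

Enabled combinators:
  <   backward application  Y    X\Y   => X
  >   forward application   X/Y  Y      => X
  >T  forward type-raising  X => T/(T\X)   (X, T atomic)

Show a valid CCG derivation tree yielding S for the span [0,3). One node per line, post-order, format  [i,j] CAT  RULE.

[0,1] S\PP  lex  "song"
[1,2] S  lex  "dog"
[2,3] (S\(S\PP))\S  lex  "near"
[1,3] S\(S\PP)  <  k=2
[0,3] S  <  k=1

[0,3] S   <
  [0,1] "song" : S\PP
  [1,3] S\(S\PP)   <
    [1,2] "dog" : S
    [2,3] "near" : (S\(S\PP))\S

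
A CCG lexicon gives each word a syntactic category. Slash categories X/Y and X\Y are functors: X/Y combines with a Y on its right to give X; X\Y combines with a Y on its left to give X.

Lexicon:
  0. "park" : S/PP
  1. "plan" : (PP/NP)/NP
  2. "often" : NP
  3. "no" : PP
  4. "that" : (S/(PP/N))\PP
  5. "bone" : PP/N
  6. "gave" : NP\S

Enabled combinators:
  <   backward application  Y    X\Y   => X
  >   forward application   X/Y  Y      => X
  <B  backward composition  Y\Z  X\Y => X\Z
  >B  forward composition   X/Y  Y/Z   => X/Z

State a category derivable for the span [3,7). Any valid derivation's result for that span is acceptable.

NP

[0,7] S   >
  [0,3] S/NP   >B
    [0,1] "park" : S/PP
    [1,3] PP/NP   >
      [1,2] "plan" : (PP/NP)/NP
      [2,3] "often" : NP
  [3,7] NP   <
    [3,6] S   >
      [3,5] S/(PP/N)   <
        [3,4] "no" : PP
        [4,5] "that" : (S/(PP/N))\PP
      [5,6] "bone" : PP/N
    [6,7] "gave" : NP\S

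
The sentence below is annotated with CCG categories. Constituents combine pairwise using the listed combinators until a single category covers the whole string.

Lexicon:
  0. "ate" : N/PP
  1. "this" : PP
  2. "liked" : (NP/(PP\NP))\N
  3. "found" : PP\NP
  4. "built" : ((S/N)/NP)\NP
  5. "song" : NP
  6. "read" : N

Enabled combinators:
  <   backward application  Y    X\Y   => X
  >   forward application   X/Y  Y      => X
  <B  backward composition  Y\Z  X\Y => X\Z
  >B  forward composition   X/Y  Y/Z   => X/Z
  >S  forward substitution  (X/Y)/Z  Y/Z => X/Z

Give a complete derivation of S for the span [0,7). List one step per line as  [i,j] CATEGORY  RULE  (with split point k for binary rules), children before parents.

[0,7] S   >
  [0,6] S/N   >
    [0,5] (S/N)/NP   <
      [0,4] NP   >
        [0,3] NP/(PP\NP)   <
          [0,2] N   >
            [0,1] "ate" : N/PP
            [1,2] "this" : PP
          [2,3] "liked" : (NP/(PP\NP))\N
        [3,4] "found" : PP\NP
      [4,5] "built" : ((S/N)/NP)\NP
    [5,6] "song" : NP
  [6,7] "read" : N

[0,1] N/PP  lex  "ate"
[1,2] PP  lex  "this"
[0,2] N  >  k=1
[2,3] (NP/(PP\NP))\N  lex  "liked"
[0,3] NP/(PP\NP)  <  k=2
[3,4] PP\NP  lex  "found"
[0,4] NP  >  k=3
[4,5] ((S/N)/NP)\NP  lex  "built"
[0,5] (S/N)/NP  <  k=4
[5,6] NP  lex  "song"
[0,6] S/N  >  k=5
[6,7] N  lex  "read"
[0,7] S  >  k=6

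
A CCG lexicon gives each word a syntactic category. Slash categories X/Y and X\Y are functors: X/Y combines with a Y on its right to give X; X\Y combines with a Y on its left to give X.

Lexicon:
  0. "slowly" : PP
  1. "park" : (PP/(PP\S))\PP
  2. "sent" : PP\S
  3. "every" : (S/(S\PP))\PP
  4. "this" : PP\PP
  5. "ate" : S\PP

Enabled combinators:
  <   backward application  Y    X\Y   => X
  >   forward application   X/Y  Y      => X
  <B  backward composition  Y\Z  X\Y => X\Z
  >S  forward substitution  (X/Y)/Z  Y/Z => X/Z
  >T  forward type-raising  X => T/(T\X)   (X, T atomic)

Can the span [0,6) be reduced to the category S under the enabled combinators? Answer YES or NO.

[0,6] S   >
  [0,4] S/(S\PP)   <
    [0,3] PP   >
      [0,2] PP/(PP\S)   <
        [0,1] "slowly" : PP
        [1,2] "park" : (PP/(PP\S))\PP
      [2,3] "sent" : PP\S
    [3,4] "every" : (S/(S\PP))\PP
  [4,6] S\PP   <B
    [4,5] "this" : PP\PP
    [5,6] "ate" : S\PP

YES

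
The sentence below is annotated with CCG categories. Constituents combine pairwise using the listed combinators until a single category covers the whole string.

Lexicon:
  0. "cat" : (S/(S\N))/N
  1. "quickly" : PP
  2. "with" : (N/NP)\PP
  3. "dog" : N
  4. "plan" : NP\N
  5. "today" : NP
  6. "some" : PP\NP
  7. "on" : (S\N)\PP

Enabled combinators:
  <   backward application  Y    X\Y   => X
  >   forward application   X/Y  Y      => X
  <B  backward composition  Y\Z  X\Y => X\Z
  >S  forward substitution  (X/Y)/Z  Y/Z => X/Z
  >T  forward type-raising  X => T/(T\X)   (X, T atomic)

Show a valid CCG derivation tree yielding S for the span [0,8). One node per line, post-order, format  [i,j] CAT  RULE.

[0,1] (S/(S\N))/N  lex  "cat"
[1,2] PP  lex  "quickly"
[2,3] (N/NP)\PP  lex  "with"
[1,3] N/NP  <  k=2
[3,4] N  lex  "dog"
[4,5] NP\N  lex  "plan"
[3,5] NP  <  k=4
[1,5] N  >  k=3
[0,5] S/(S\N)  >  k=1
[5,6] NP  lex  "today"
[6,7] PP\NP  lex  "some"
[5,7] PP  <  k=6
[7,8] (S\N)\PP  lex  "on"
[5,8] S\N  <  k=7
[0,8] S  >  k=5

[0,8] S   >
  [0,5] S/(S\N)   >
    [0,1] "cat" : (S/(S\N))/N
    [1,5] N   >
      [1,3] N/NP   <
        [1,2] "quickly" : PP
        [2,3] "with" : (N/NP)\PP
      [3,5] NP   <
        [3,4] "dog" : N
        [4,5] "plan" : NP\N
  [5,8] S\N   <
    [5,7] PP   <
      [5,6] "today" : NP
      [6,7] "some" : PP\NP
    [7,8] "on" : (S\N)\PP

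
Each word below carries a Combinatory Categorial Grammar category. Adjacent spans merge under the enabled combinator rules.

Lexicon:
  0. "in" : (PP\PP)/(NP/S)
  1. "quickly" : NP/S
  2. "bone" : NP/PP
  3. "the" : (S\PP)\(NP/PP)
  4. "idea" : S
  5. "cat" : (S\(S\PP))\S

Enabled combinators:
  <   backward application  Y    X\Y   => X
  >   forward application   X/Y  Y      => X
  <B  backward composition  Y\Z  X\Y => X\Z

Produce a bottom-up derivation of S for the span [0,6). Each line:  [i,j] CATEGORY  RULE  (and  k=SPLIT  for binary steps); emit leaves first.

[0,1] (PP\PP)/(NP/S)  lex  "in"
[1,2] NP/S  lex  "quickly"
[0,2] PP\PP  >  k=1
[2,3] NP/PP  lex  "bone"
[3,4] (S\PP)\(NP/PP)  lex  "the"
[2,4] S\PP  <  k=3
[0,4] S\PP  <B  k=2
[4,5] S  lex  "idea"
[5,6] (S\(S\PP))\S  lex  "cat"
[4,6] S\(S\PP)  <  k=5
[0,6] S  <  k=4

[0,6] S   <
  [0,4] S\PP   <B
    [0,2] PP\PP   >
      [0,1] "in" : (PP\PP)/(NP/S)
      [1,2] "quickly" : NP/S
    [2,4] S\PP   <
      [2,3] "bone" : NP/PP
      [3,4] "the" : (S\PP)\(NP/PP)
  [4,6] S\(S\PP)   <
    [4,5] "idea" : S
    [5,6] "cat" : (S\(S\PP))\S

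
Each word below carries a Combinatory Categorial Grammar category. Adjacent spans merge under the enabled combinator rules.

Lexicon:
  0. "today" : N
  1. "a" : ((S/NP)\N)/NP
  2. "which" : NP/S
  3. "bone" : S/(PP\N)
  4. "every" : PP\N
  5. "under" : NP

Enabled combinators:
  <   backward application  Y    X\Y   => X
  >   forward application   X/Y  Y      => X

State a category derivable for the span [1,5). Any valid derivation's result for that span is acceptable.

[0,6] S   >
  [0,5] S/NP   <
    [0,1] "today" : N
    [1,5] (S/NP)\N   >
      [1,2] "a" : ((S/NP)\N)/NP
      [2,5] NP   >
        [2,3] "which" : NP/S
        [3,5] S   >
          [3,4] "bone" : S/(PP\N)
          [4,5] "every" : PP\N
  [5,6] "under" : NP

(S/NP)\N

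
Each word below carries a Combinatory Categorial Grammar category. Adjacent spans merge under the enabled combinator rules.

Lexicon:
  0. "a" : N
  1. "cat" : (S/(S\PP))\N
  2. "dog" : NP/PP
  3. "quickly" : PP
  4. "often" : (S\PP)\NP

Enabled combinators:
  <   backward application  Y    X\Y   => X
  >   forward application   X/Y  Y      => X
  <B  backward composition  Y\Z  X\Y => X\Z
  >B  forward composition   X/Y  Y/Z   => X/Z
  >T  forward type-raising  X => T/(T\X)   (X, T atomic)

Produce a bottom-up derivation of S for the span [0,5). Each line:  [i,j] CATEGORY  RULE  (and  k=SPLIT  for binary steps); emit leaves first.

[0,1] N  lex  "a"
[1,2] (S/(S\PP))\N  lex  "cat"
[0,2] S/(S\PP)  <  k=1
[2,3] NP/PP  lex  "dog"
[3,4] PP  lex  "quickly"
[2,4] NP  >  k=3
[4,5] (S\PP)\NP  lex  "often"
[2,5] S\PP  <  k=4
[0,5] S  >  k=2

[0,5] S   >
  [0,2] S/(S\PP)   <
    [0,1] "a" : N
    [1,2] "cat" : (S/(S\PP))\N
  [2,5] S\PP   <
    [2,4] NP   >
      [2,3] "dog" : NP/PP
      [3,4] "quickly" : PP
    [4,5] "often" : (S\PP)\NP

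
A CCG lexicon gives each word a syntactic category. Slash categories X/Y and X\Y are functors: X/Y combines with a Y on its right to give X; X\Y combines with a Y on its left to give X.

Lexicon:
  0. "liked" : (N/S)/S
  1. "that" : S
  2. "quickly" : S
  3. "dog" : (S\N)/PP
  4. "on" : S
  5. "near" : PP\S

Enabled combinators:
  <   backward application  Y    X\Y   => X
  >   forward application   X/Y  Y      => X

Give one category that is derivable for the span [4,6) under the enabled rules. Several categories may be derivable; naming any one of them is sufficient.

[0,6] S   <
  [0,3] N   >
    [0,2] N/S   >
      [0,1] "liked" : (N/S)/S
      [1,2] "that" : S
    [2,3] "quickly" : S
  [3,6] S\N   >
    [3,4] "dog" : (S\N)/PP
    [4,6] PP   <
      [4,5] "on" : S
      [5,6] "near" : PP\S

PP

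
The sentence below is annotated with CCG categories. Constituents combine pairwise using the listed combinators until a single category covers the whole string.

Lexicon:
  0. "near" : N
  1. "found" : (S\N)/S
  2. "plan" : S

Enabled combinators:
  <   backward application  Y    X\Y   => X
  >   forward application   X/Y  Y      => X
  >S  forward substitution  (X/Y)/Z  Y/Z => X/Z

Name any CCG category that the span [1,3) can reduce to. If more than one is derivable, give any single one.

[0,3] S   <
  [0,1] "near" : N
  [1,3] S\N   >
    [1,2] "found" : (S\N)/S
    [2,3] "plan" : S

S\N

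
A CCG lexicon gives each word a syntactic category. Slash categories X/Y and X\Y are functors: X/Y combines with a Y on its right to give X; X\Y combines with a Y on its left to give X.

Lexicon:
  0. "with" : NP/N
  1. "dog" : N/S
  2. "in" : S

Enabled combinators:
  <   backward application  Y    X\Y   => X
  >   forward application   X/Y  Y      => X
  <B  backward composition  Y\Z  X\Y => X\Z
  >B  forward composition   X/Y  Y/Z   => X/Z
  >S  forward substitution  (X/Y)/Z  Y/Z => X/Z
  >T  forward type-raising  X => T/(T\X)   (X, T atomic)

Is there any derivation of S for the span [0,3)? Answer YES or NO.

NO

NP/N N/S S
CKY chart[0,3] = {N/(N\NP), NP, NP/(NP\NP), NP/(N\N), NP/(S\S), PP/(PP\NP), S/(S\NP)}; S ∉ chart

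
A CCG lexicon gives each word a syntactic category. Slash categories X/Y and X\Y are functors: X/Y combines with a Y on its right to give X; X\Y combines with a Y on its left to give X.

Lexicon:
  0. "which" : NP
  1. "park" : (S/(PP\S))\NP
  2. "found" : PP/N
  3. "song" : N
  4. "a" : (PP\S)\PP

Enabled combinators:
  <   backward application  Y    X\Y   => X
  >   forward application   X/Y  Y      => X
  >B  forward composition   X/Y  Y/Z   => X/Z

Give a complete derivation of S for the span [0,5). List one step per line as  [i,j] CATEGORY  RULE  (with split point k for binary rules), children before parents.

[0,5] S   >
  [0,2] S/(PP\S)   <
    [0,1] "which" : NP
    [1,2] "park" : (S/(PP\S))\NP
  [2,5] PP\S   <
    [2,4] PP   >
      [2,3] "found" : PP/N
      [3,4] "song" : N
    [4,5] "a" : (PP\S)\PP

[0,1] NP  lex  "which"
[1,2] (S/(PP\S))\NP  lex  "park"
[0,2] S/(PP\S)  <  k=1
[2,3] PP/N  lex  "found"
[3,4] N  lex  "song"
[2,4] PP  >  k=3
[4,5] (PP\S)\PP  lex  "a"
[2,5] PP\S  <  k=4
[0,5] S  >  k=2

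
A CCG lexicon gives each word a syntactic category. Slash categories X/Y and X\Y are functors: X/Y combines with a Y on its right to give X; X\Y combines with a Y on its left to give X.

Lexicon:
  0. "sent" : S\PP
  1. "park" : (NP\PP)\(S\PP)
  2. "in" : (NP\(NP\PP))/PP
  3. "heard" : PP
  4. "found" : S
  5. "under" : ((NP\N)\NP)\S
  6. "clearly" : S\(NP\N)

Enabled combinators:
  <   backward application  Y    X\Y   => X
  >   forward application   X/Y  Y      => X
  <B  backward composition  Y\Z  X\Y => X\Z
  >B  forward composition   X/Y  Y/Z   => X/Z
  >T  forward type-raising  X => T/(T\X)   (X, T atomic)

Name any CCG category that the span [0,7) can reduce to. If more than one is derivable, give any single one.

S

[0,7] S   <
  [0,4] NP   <
    [0,2] NP\PP   <
      [0,1] "sent" : S\PP
      [1,2] "park" : (NP\PP)\(S\PP)
    [2,4] NP\(NP\PP)   >
      [2,3] "in" : (NP\(NP\PP))/PP
      [3,4] "heard" : PP
  [4,7] S\NP   <B
    [4,6] (NP\N)\NP   <
      [4,5] "found" : S
      [5,6] "under" : ((NP\N)\NP)\S
    [6,7] "clearly" : S\(NP\N)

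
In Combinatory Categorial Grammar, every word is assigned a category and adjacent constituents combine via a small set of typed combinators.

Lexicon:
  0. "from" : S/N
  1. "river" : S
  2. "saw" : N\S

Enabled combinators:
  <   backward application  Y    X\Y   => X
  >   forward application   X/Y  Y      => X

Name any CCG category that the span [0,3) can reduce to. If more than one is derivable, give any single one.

S

[0,3] S   >
  [0,1] "from" : S/N
  [1,3] N   <
    [1,2] "river" : S
    [2,3] "saw" : N\S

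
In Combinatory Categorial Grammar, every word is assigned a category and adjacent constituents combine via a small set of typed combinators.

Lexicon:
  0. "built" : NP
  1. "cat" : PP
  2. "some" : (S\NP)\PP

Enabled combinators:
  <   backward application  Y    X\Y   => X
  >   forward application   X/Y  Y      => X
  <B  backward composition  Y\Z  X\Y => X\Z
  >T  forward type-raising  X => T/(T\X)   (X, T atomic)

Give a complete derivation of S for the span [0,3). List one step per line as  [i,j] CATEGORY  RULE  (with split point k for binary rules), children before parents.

[0,3] S   >
  [0,1] S/(S\NP)   >T
    [0,1] "built" : NP
  [1,3] S\NP   <
    [1,2] "cat" : PP
    [2,3] "some" : (S\NP)\PP

[0,1] NP  lex  "built"
[0,1] S/(S\NP)  >T
[1,2] PP  lex  "cat"
[2,3] (S\NP)\PP  lex  "some"
[1,3] S\NP  <  k=2
[0,3] S  >  k=1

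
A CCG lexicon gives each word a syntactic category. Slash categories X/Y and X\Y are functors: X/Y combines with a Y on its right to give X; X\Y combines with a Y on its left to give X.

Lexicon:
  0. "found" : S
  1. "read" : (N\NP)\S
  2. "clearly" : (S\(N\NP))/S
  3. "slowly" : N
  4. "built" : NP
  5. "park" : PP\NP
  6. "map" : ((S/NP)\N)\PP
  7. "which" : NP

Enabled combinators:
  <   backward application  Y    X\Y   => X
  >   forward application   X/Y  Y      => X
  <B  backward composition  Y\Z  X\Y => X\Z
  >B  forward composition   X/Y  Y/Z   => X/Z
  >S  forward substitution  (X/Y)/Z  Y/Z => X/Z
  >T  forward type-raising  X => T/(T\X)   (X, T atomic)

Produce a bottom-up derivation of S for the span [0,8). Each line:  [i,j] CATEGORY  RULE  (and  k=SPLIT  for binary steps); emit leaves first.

[0,1] S  lex  "found"
[1,2] (N\NP)\S  lex  "read"
[0,2] N\NP  <  k=1
[2,3] (S\(N\NP))/S  lex  "clearly"
[3,4] N  lex  "slowly"
[4,5] NP  lex  "built"
[4,5] PP/(PP\NP)  >T
[5,6] PP\NP  lex  "park"
[4,6] PP  >  k=5
[6,7] ((S/NP)\N)\PP  lex  "map"
[4,7] (S/NP)\N  <  k=6
[3,7] S/NP  <  k=4
[7,8] NP  lex  "which"
[3,8] S  >  k=7
[2,8] S\(N\NP)  >  k=3
[0,8] S  <  k=2

[0,8] S   <
  [0,2] N\NP   <
    [0,1] "found" : S
    [1,2] "read" : (N\NP)\S
  [2,8] S\(N\NP)   >
    [2,3] "clearly" : (S\(N\NP))/S
    [3,8] S   >
      [3,7] S/NP   <
        [3,4] "slowly" : N
        [4,7] (S/NP)\N   <
          [4,6] PP   >
            [4,5] PP/(PP\NP)   >T
              [4,5] "built" : NP
            [5,6] "park" : PP\NP
          [6,7] "map" : ((S/NP)\N)\PP
      [7,8] "which" : NP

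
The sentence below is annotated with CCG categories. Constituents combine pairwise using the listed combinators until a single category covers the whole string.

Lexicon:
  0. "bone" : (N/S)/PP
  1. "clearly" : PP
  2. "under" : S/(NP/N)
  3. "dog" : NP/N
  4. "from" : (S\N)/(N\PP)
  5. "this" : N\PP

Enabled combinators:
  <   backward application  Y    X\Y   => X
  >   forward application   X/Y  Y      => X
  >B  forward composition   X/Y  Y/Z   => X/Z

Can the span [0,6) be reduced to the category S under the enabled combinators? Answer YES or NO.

YES

[0,6] S   <
  [0,4] N   >
    [0,2] N/S   >
      [0,1] "bone" : (N/S)/PP
      [1,2] "clearly" : PP
    [2,4] S   >
      [2,3] "under" : S/(NP/N)
      [3,4] "dog" : NP/N
  [4,6] S\N   >
    [4,5] "from" : (S\N)/(N\PP)
    [5,6] "this" : N\PP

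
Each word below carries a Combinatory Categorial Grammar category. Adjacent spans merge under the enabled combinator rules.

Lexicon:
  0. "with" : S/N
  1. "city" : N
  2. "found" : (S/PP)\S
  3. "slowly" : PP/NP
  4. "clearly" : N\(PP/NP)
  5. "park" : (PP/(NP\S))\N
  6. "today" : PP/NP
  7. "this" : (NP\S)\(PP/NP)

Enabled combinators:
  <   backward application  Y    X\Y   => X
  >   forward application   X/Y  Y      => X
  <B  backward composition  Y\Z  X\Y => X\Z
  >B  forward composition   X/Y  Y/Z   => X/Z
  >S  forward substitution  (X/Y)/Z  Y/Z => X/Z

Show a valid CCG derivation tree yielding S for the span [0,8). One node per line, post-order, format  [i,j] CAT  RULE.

[0,1] S/N  lex  "with"
[1,2] N  lex  "city"
[0,2] S  >  k=1
[2,3] (S/PP)\S  lex  "found"
[0,3] S/PP  <  k=2
[3,4] PP/NP  lex  "slowly"
[4,5] N\(PP/NP)  lex  "clearly"
[3,5] N  <  k=4
[5,6] (PP/(NP\S))\N  lex  "park"
[3,6] PP/(NP\S)  <  k=5
[6,7] PP/NP  lex  "today"
[7,8] (NP\S)\(PP/NP)  lex  "this"
[6,8] NP\S  <  k=7
[3,8] PP  >  k=6
[0,8] S  >  k=3

[0,8] S   >
  [0,3] S/PP   <
    [0,2] S   >
      [0,1] "with" : S/N
      [1,2] "city" : N
    [2,3] "found" : (S/PP)\S
  [3,8] PP   >
    [3,6] PP/(NP\S)   <
      [3,5] N   <
        [3,4] "slowly" : PP/NP
        [4,5] "clearly" : N\(PP/NP)
      [5,6] "park" : (PP/(NP\S))\N
    [6,8] NP\S   <
      [6,7] "today" : PP/NP
      [7,8] "this" : (NP\S)\(PP/NP)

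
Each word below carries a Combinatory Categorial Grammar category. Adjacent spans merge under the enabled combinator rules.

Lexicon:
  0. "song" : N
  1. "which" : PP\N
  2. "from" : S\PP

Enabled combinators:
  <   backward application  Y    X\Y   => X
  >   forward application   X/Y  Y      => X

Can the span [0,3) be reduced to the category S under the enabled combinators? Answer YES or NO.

YES

[0,3] S   <
  [0,2] PP   <
    [0,1] "song" : N
    [1,2] "which" : PP\N
  [2,3] "from" : S\PP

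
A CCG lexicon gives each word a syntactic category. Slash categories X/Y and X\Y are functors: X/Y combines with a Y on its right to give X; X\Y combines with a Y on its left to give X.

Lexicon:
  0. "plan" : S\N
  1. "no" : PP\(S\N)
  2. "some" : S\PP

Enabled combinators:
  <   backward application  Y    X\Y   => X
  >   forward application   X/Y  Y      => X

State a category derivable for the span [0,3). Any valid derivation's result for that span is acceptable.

[0,3] S   <
  [0,2] PP   <
    [0,1] "plan" : S\N
    [1,2] "no" : PP\(S\N)
  [2,3] "some" : S\PP

S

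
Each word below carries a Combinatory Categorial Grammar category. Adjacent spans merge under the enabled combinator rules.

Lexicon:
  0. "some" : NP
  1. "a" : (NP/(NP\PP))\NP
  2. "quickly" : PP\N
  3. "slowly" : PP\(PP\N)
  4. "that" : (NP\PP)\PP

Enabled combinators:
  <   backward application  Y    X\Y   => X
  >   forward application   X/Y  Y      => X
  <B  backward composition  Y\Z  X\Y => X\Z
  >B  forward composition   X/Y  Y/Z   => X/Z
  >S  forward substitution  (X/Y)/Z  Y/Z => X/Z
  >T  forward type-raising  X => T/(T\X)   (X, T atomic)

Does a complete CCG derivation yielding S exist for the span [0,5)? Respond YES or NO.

NP (NP/(NP\PP))\NP PP\N PP\(PP\N) (NP\PP)\PP
CKY chart[0,5] = {N/(N\NP), NP, NP/(NP\NP), PP/(PP\NP), S/(S\NP)}; S ∉ chart

NO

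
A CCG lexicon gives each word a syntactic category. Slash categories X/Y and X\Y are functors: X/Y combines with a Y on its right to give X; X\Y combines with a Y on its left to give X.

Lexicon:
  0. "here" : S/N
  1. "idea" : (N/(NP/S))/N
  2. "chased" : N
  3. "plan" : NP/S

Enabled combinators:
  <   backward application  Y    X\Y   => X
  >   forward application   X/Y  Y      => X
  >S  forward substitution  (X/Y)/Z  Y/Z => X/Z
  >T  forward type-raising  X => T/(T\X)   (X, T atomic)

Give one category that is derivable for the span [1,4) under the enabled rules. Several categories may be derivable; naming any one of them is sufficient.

[0,4] S   >
  [0,1] "here" : S/N
  [1,4] N   >
    [1,3] N/(NP/S)   >
      [1,2] "idea" : (N/(NP/S))/N
      [2,3] "chased" : N
    [3,4] "plan" : NP/S

N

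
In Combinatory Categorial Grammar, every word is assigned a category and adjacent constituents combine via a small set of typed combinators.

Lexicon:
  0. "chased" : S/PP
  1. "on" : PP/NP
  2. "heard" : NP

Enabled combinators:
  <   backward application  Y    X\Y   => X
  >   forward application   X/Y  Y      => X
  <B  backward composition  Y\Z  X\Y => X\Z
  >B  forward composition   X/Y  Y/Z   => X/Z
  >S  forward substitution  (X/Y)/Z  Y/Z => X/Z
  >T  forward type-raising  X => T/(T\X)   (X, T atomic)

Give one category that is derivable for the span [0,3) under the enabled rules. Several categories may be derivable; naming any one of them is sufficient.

S

[0,3] S   >
  [0,2] S/NP   >B
    [0,1] "chased" : S/PP
    [1,2] "on" : PP/NP
  [2,3] "heard" : NP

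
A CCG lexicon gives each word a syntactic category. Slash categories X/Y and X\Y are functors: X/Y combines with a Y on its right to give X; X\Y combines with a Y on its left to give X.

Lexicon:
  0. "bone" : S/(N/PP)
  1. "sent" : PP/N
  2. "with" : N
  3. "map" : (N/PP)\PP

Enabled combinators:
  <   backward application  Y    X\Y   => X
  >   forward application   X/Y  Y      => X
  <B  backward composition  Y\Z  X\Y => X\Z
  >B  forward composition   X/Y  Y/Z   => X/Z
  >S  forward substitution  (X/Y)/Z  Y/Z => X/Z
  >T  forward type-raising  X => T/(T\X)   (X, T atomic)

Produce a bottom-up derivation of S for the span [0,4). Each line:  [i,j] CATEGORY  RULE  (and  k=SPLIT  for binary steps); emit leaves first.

[0,1] S/(N/PP)  lex  "bone"
[1,2] PP/N  lex  "sent"
[2,3] N  lex  "with"
[1,3] PP  >  k=2
[3,4] (N/PP)\PP  lex  "map"
[1,4] N/PP  <  k=3
[0,4] S  >  k=1

[0,4] S   >
  [0,1] "bone" : S/(N/PP)
  [1,4] N/PP   <
    [1,3] PP   >
      [1,2] "sent" : PP/N
      [2,3] "with" : N
    [3,4] "map" : (N/PP)\PP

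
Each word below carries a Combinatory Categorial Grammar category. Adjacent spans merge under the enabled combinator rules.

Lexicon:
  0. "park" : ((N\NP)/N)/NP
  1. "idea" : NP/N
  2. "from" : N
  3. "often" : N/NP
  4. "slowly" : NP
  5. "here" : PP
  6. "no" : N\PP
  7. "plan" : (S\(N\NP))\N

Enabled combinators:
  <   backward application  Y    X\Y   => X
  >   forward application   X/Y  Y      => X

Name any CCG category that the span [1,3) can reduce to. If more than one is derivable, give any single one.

[0,8] S   <
  [0,5] N\NP   >
    [0,3] (N\NP)/N   >
      [0,1] "park" : ((N\NP)/N)/NP
      [1,3] NP   >
        [1,2] "idea" : NP/N
        [2,3] "from" : N
    [3,5] N   >
      [3,4] "often" : N/NP
      [4,5] "slowly" : NP
  [5,8] S\(N\NP)   <
    [5,7] N   <
      [5,6] "here" : PP
      [6,7] "no" : N\PP
    [7,8] "plan" : (S\(N\NP))\N

NP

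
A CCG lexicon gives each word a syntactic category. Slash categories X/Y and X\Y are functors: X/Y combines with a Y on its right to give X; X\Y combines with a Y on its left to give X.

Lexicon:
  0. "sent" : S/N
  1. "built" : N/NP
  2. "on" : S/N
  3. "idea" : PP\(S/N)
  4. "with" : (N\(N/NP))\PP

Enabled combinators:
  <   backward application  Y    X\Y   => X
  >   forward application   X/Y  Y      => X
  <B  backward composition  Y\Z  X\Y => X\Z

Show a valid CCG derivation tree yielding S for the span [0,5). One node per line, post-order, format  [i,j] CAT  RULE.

[0,1] S/N  lex  "sent"
[1,2] N/NP  lex  "built"
[2,3] S/N  lex  "on"
[3,4] PP\(S/N)  lex  "idea"
[2,4] PP  <  k=3
[4,5] (N\(N/NP))\PP  lex  "with"
[2,5] N\(N/NP)  <  k=4
[1,5] N  <  k=2
[0,5] S  >  k=1

[0,5] S   >
  [0,1] "sent" : S/N
  [1,5] N   <
    [1,2] "built" : N/NP
    [2,5] N\(N/NP)   <
      [2,4] PP   <
        [2,3] "on" : S/N
        [3,4] "idea" : PP\(S/N)
      [4,5] "with" : (N\(N/NP))\PP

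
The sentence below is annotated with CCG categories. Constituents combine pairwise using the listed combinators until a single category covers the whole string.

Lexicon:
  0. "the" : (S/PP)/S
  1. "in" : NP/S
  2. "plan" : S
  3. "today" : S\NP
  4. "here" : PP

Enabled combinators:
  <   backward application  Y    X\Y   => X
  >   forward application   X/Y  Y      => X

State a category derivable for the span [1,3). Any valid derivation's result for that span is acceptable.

[0,5] S   >
  [0,4] S/PP   >
    [0,1] "the" : (S/PP)/S
    [1,4] S   <
      [1,3] NP   >
        [1,2] "in" : NP/S
        [2,3] "plan" : S
      [3,4] "today" : S\NP
  [4,5] "here" : PP

NP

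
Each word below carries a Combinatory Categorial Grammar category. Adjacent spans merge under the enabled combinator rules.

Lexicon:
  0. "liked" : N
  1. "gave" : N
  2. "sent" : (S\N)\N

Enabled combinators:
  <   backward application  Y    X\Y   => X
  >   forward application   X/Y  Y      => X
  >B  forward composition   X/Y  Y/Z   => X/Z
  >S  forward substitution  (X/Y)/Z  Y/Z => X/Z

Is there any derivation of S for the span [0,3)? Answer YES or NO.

[0,3] S   <
  [0,1] "liked" : N
  [1,3] S\N   <
    [1,2] "gave" : N
    [2,3] "sent" : (S\N)\N

YES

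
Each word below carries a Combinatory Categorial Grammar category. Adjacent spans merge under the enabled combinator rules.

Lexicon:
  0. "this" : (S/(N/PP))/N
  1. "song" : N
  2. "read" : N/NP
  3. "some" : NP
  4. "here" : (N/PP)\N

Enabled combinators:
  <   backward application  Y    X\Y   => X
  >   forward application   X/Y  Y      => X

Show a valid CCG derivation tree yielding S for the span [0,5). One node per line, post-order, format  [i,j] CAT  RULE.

[0,1] (S/(N/PP))/N  lex  "this"
[1,2] N  lex  "song"
[0,2] S/(N/PP)  >  k=1
[2,3] N/NP  lex  "read"
[3,4] NP  lex  "some"
[2,4] N  >  k=3
[4,5] (N/PP)\N  lex  "here"
[2,5] N/PP  <  k=4
[0,5] S  >  k=2

[0,5] S   >
  [0,2] S/(N/PP)   >
    [0,1] "this" : (S/(N/PP))/N
    [1,2] "song" : N
  [2,5] N/PP   <
    [2,4] N   >
      [2,3] "read" : N/NP
      [3,4] "some" : NP
    [4,5] "here" : (N/PP)\N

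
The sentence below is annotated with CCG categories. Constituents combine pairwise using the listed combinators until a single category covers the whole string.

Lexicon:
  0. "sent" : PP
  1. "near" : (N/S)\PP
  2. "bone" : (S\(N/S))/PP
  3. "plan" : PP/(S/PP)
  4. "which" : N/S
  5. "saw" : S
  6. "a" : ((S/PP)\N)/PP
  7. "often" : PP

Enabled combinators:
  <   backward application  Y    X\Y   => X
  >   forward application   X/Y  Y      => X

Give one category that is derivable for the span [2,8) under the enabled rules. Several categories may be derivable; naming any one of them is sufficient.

S\(N/S)

[0,8] S   <
  [0,2] N/S   <
    [0,1] "sent" : PP
    [1,2] "near" : (N/S)\PP
  [2,8] S\(N/S)   >
    [2,3] "bone" : (S\(N/S))/PP
    [3,8] PP   >
      [3,4] "plan" : PP/(S/PP)
      [4,8] S/PP   <
        [4,6] N   >
          [4,5] "which" : N/S
          [5,6] "saw" : S
        [6,8] (S/PP)\N   >
          [6,7] "a" : ((S/PP)\N)/PP
          [7,8] "often" : PP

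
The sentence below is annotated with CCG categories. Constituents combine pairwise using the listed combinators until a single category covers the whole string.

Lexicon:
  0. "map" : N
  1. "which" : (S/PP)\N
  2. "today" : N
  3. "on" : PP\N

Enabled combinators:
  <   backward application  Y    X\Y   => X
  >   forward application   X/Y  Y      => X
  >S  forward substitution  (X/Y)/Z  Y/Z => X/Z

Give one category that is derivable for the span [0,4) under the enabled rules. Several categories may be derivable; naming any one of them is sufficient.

[0,4] S   >
  [0,2] S/PP   <
    [0,1] "map" : N
    [1,2] "which" : (S/PP)\N
  [2,4] PP   <
    [2,3] "today" : N
    [3,4] "on" : PP\N

S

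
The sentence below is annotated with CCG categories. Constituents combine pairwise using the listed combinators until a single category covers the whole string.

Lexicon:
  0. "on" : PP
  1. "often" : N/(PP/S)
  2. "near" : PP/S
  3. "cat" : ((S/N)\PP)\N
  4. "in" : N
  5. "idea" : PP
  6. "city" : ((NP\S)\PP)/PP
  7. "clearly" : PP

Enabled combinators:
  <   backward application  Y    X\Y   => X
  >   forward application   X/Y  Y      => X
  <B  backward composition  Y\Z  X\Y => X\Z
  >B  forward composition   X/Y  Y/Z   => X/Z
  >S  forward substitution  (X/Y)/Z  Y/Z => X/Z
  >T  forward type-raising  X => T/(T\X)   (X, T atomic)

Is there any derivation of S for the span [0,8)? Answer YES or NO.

NO

PP N/(PP/S) PP/S ((S/N)\PP)\N N PP ((NP\S)\PP)/PP PP
CKY chart[0,8] = {N/(N\NP), NP, NP/(NP\NP), PP/(PP\NP), S/(S\NP)}; S ∉ chart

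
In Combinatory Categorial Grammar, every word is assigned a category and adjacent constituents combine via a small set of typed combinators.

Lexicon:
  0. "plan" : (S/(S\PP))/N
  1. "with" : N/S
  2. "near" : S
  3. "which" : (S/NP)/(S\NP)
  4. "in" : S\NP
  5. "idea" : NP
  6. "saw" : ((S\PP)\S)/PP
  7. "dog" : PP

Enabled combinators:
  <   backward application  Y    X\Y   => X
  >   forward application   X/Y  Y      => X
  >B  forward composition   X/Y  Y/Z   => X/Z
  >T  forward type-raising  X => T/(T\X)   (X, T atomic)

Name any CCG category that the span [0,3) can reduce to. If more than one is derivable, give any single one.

S/(S\PP)

[0,8] S   >
  [0,3] S/(S\PP)   >
    [0,1] "plan" : (S/(S\PP))/N
    [1,3] N   >
      [1,2] "with" : N/S
      [2,3] "near" : S
  [3,8] S\PP   <
    [3,6] S   >
      [3,5] S/NP   >
        [3,4] "which" : (S/NP)/(S\NP)
        [4,5] "in" : S\NP
      [5,6] "idea" : NP
    [6,8] (S\PP)\S   >
      [6,7] "saw" : ((S\PP)\S)/PP
      [7,8] "dog" : PP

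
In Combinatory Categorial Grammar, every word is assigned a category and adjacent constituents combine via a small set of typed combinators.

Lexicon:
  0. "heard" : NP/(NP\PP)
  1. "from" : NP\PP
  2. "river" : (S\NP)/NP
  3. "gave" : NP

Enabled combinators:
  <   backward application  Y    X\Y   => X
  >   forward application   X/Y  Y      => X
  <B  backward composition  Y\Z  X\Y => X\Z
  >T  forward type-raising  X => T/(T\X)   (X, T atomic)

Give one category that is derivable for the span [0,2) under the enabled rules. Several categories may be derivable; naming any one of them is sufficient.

[0,4] S   <
  [0,2] NP   >
    [0,1] "heard" : NP/(NP\PP)
    [1,2] "from" : NP\PP
  [2,4] S\NP   >
    [2,3] "river" : (S\NP)/NP
    [3,4] "gave" : NP

NP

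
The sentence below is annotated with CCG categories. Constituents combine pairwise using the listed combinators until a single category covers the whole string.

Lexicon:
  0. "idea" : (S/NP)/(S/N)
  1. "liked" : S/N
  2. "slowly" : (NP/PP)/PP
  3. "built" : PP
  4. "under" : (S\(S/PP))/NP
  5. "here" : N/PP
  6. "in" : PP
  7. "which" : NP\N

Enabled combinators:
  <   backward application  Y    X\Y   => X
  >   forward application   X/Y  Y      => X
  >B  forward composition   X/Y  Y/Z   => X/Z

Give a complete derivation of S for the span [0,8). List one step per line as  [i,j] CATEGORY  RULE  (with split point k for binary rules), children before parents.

[0,8] S   <
  [0,4] S/PP   >B
    [0,2] S/NP   >
      [0,1] "idea" : (S/NP)/(S/N)
      [1,2] "liked" : S/N
    [2,4] NP/PP   >
      [2,3] "slowly" : (NP/PP)/PP
      [3,4] "built" : PP
  [4,8] S\(S/PP)   >
    [4,5] "under" : (S\(S/PP))/NP
    [5,8] NP   <
      [5,7] N   >
        [5,6] "here" : N/PP
        [6,7] "in" : PP
      [7,8] "which" : NP\N

[0,1] (S/NP)/(S/N)  lex  "idea"
[1,2] S/N  lex  "liked"
[0,2] S/NP  >  k=1
[2,3] (NP/PP)/PP  lex  "slowly"
[3,4] PP  lex  "built"
[2,4] NP/PP  >  k=3
[0,4] S/PP  >B  k=2
[4,5] (S\(S/PP))/NP  lex  "under"
[5,6] N/PP  lex  "here"
[6,7] PP  lex  "in"
[5,7] N  >  k=6
[7,8] NP\N  lex  "which"
[5,8] NP  <  k=7
[4,8] S\(S/PP)  >  k=5
[0,8] S  <  k=4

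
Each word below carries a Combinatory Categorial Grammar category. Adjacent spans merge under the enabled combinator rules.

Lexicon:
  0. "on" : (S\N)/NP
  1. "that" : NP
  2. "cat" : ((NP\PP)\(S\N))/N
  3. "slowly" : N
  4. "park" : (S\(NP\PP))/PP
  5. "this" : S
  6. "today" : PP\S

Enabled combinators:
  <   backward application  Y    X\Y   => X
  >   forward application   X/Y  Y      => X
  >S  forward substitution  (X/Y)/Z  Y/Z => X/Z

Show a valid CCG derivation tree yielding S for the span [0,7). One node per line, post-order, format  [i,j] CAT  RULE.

[0,7] S   <
  [0,4] NP\PP   <
    [0,2] S\N   >
      [0,1] "on" : (S\N)/NP
      [1,2] "that" : NP
    [2,4] (NP\PP)\(S\N)   >
      [2,3] "cat" : ((NP\PP)\(S\N))/N
      [3,4] "slowly" : N
  [4,7] S\(NP\PP)   >
    [4,5] "park" : (S\(NP\PP))/PP
    [5,7] PP   <
      [5,6] "this" : S
      [6,7] "today" : PP\S

[0,1] (S\N)/NP  lex  "on"
[1,2] NP  lex  "that"
[0,2] S\N  >  k=1
[2,3] ((NP\PP)\(S\N))/N  lex  "cat"
[3,4] N  lex  "slowly"
[2,4] (NP\PP)\(S\N)  >  k=3
[0,4] NP\PP  <  k=2
[4,5] (S\(NP\PP))/PP  lex  "park"
[5,6] S  lex  "this"
[6,7] PP\S  lex  "today"
[5,7] PP  <  k=6
[4,7] S\(NP\PP)  >  k=5
[0,7] S  <  k=4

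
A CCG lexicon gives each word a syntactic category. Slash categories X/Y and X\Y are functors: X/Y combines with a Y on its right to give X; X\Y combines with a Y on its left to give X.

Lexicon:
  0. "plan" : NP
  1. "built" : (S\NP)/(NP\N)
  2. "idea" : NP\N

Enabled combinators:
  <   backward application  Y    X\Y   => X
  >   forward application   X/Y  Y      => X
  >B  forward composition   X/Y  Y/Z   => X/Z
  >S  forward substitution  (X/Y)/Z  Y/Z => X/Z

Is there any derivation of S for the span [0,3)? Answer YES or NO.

[0,3] S   <
  [0,1] "plan" : NP
  [1,3] S\NP   >
    [1,2] "built" : (S\NP)/(NP\N)
    [2,3] "idea" : NP\N

YES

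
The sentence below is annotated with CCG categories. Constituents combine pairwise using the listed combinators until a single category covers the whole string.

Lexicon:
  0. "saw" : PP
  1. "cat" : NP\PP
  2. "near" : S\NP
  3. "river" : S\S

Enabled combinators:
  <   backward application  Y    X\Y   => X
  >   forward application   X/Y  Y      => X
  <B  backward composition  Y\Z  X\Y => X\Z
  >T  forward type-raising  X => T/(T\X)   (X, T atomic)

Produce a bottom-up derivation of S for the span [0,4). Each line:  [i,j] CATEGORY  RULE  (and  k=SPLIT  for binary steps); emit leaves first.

[0,4] S   >
  [0,1] S/(S\PP)   >T
    [0,1] "saw" : PP
  [1,4] S\PP   <B
    [1,3] S\PP   <B
      [1,2] "cat" : NP\PP
      [2,3] "near" : S\NP
    [3,4] "river" : S\S

[0,1] PP  lex  "saw"
[0,1] S/(S\PP)  >T
[1,2] NP\PP  lex  "cat"
[2,3] S\NP  lex  "near"
[1,3] S\PP  <B  k=2
[3,4] S\S  lex  "river"
[1,4] S\PP  <B  k=3
[0,4] S  >  k=1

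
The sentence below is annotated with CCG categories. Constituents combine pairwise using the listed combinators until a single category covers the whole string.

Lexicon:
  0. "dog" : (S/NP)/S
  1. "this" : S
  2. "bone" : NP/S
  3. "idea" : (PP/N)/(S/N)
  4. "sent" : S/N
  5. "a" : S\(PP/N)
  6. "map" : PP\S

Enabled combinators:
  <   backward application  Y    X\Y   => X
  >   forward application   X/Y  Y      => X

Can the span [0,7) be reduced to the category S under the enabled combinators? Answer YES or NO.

(S/NP)/S S NP/S (PP/N)/(S/N) S/N S\(PP/N) PP\S
CKY chart[0,7] = {PP}; S ∉ chart

NO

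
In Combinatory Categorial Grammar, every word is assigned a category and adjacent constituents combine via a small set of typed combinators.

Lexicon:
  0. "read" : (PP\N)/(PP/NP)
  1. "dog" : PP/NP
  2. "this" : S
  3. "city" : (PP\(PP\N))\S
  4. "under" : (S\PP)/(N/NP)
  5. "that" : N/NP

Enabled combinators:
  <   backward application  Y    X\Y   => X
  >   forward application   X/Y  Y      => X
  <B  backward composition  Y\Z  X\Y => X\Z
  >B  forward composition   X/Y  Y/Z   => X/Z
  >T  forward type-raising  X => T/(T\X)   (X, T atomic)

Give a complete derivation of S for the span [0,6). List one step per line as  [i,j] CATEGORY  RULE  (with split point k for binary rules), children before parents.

[0,1] (PP\N)/(PP/NP)  lex  "read"
[1,2] PP/NP  lex  "dog"
[0,2] PP\N  >  k=1
[2,3] S  lex  "this"
[3,4] (PP\(PP\N))\S  lex  "city"
[2,4] PP\(PP\N)  <  k=3
[0,4] PP  <  k=2
[4,5] (S\PP)/(N/NP)  lex  "under"
[5,6] N/NP  lex  "that"
[4,6] S\PP  >  k=5
[0,6] S  <  k=4

[0,6] S   <
  [0,4] PP   <
    [0,2] PP\N   >
      [0,1] "read" : (PP\N)/(PP/NP)
      [1,2] "dog" : PP/NP
    [2,4] PP\(PP\N)   <
      [2,3] "this" : S
      [3,4] "city" : (PP\(PP\N))\S
  [4,6] S\PP   >
    [4,5] "under" : (S\PP)/(N/NP)
    [5,6] "that" : N/NP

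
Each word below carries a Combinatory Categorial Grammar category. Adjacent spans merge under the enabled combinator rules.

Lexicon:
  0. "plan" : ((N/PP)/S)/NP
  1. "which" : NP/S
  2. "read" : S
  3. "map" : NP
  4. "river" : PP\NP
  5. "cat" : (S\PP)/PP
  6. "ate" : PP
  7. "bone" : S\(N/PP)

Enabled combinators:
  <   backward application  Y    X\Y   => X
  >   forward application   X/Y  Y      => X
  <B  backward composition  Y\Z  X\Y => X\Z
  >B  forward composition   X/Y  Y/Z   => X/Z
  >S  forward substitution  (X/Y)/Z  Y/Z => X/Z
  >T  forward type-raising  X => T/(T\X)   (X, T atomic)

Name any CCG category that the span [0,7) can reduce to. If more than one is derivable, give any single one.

[0,8] S   <
  [0,7] N/PP   >
    [0,3] (N/PP)/S   >
      [0,1] "plan" : ((N/PP)/S)/NP
      [1,3] NP   >
        [1,2] "which" : NP/S
        [2,3] "read" : S
    [3,7] S   <
      [3,5] PP   >
        [3,4] PP/(PP\NP)   >T
          [3,4] "map" : NP
        [4,5] "river" : PP\NP
      [5,7] S\PP   >
        [5,6] "cat" : (S\PP)/PP
        [6,7] "ate" : PP
  [7,8] "bone" : S\(N/PP)

N/PP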